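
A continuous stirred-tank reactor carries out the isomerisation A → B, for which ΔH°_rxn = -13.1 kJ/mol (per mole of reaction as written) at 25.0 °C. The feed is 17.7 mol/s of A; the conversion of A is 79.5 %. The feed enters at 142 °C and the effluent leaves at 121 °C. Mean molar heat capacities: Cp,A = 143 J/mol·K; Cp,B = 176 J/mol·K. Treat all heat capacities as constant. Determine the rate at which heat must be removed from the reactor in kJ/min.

Extent of reaction ξ = 0.795 × 17.7 = 14.072 mol/s
Reaction term: ξ·ΔH°_rxn = 14.072 × -13.1 = -184.34 kJ/s
Sensible, feed 142→25 °C: -296.14 kJ/s
Outlet flows (mol/s): A 3.6285, B 14.072
Sensible, products 25→121 °C: 287.56 kJ/s
Q = ΔH = -192.91 kJ/s = -192.91 kW
Heat removed = 11575 kJ/min

Q_out = 11600 kJ/min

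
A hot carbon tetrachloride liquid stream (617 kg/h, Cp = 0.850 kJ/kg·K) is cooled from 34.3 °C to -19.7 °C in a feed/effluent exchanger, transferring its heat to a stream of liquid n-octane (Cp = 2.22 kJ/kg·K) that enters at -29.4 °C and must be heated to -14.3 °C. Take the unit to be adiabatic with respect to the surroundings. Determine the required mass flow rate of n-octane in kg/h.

ṁ_c = 845 kg/h

Heat released by hot stream: Q = 617 × 0.850 × (34.3 − -19.7) = 28320 kJ/h
Energy balance on cold side (adiabatic exchanger): Q = ṁ_c·Cp_c·(T_c,out − T_c,in)
ṁ_c = 28320 / [2.22 × (-14.3 − -29.4)] = 844.83 kg/h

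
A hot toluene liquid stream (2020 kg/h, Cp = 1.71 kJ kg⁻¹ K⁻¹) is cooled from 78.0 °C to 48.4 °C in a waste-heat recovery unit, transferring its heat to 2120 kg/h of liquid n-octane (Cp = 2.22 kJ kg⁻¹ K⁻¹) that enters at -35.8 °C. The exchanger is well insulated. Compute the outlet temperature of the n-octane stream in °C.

T_c,out = -14.1 °C

Heat released by hot stream: Q = 2020 × 1.71 × (78.0 − 48.4) = 102240 kJ/h
Energy balance on cold side (adiabatic exchanger): Q = ṁ_c·Cp_c·(T_c,out − T_c,in)
T_c,out = -35.8 + 102240/(2120 × 2.22) = -14.075 °C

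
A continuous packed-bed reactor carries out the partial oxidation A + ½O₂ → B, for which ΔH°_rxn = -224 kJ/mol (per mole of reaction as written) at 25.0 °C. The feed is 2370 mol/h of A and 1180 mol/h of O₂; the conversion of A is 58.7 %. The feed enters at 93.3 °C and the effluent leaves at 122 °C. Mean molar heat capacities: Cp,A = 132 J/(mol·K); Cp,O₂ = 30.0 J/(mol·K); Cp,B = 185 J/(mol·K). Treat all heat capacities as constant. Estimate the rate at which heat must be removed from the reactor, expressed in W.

Q_out = 82400 W

Extent of reaction ξ = 0.587 × 2370 = 1391.2 mol/h
Reaction term: ξ·ΔH°_rxn = 1391.2 × -224 = -311630 kJ/h
Sensible, feed 93.3→25 °C: -23785 kJ/h
Outlet flows (mol/h): A 978.81, O₂ 484.41, B 1391.2
Sensible, products 25→122 °C: 38907 kJ/h
Q = ΔH = -296500 kJ/h = -82.362 kW
Heat removed = 82362 W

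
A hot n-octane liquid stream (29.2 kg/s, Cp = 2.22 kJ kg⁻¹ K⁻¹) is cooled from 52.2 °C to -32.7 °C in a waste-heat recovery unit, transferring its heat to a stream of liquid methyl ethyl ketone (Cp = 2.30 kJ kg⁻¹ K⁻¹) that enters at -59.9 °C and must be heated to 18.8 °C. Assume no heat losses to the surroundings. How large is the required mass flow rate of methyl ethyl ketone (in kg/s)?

ṁ_c = 30.4 kg/s

Heat released by hot stream: Q = 29.2 × 2.22 × (52.2 − -32.7) = 5503.6 kJ/s
Energy balance on cold side (adiabatic exchanger): Q = ṁ_c·Cp_c·(T_c,out − T_c,in)
ṁ_c = 5503.6 / [2.30 × (18.8 − -59.9)] = 30.405 kg/s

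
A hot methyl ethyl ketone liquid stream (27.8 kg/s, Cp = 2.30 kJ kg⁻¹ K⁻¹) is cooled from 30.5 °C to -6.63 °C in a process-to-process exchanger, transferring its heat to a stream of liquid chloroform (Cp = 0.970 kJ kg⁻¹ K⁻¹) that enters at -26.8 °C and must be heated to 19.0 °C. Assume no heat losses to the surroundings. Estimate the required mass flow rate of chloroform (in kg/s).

ṁ_c = 53.4 kg/s

Heat released by hot stream: Q = 27.8 × 2.30 × (30.5 − -6.63) = 2374.1 kJ/s
Energy balance on cold side (adiabatic exchanger): Q = ṁ_c·Cp_c·(T_c,out − T_c,in)
ṁ_c = 2374.1 / [0.970 × (19.0 − -26.8)] = 53.439 kg/s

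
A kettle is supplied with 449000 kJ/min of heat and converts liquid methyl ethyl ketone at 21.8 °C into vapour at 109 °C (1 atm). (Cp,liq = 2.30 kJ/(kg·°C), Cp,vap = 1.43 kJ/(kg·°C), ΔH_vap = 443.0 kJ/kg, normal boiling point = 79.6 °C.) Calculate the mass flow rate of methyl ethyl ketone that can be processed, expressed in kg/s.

Δh = 2.30×(79.6−21.8) + 443.0 + 1.43×(109−79.6) = 617.98 kJ/kg
Q = 449000 kJ/min = 7483.3 kJ/s = 7483.3 kJ/s
ṁ = Q/Δh = 7483.3 / 617.98 = 12.109 kg/s

ṁ = 12.1 kg/s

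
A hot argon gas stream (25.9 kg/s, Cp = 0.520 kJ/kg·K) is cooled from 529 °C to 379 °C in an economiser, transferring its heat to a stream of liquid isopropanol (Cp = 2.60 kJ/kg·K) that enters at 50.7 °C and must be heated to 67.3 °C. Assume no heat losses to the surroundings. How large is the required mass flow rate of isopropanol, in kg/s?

Heat released by hot stream: Q = 25.9 × 0.520 × (529 − 379) = 2020.2 kJ/s
Energy balance on cold side (adiabatic exchanger): Q = ṁ_c·Cp_c·(T_c,out − T_c,in)
ṁ_c = 2020.2 / [2.60 × (67.3 − 50.7)] = 46.807 kg/s

ṁ_c = 46.8 kg/s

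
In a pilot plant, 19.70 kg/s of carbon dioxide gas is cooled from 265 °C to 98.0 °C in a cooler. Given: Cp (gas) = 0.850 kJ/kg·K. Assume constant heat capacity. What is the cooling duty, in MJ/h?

Q_c = 10100 MJ/h

Q = ṁ·Cp·ΔT = 19.70 × 0.850 × (98.0 − 265) = -2796.4 kJ/s
Cooling duty = 10067 MJ/h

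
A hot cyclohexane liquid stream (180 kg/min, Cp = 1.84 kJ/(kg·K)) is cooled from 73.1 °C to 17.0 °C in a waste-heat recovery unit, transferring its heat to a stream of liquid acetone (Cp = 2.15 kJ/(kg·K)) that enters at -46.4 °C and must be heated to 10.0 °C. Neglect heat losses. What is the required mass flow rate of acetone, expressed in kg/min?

ṁ_c = 153 kg/min

Heat released by hot stream: Q = 180 × 1.84 × (73.1 − 17.0) = 18580 kJ/min
Energy balance on cold side (adiabatic exchanger): Q = ṁ_c·Cp_c·(T_c,out − T_c,in)
ṁ_c = 18580 / [2.15 × (10.0 − -46.4)] = 153.23 kg/min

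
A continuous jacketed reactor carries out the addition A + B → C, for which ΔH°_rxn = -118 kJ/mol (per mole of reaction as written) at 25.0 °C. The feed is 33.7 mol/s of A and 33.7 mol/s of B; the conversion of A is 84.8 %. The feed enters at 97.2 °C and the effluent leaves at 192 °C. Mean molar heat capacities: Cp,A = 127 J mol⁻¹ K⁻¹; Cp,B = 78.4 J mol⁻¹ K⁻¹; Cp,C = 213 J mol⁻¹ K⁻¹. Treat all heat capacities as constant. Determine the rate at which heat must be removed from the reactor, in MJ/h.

Q_out = 9650 MJ/h

Extent of reaction ξ = 0.848 × 33.7 = 28.578 mol/s
Reaction term: ξ·ΔH°_rxn = 28.578 × -118 = -3372.2 kJ/s
Sensible, feed 97.2→25 °C: -499.77 kJ/s
Outlet flows (mol/s): A 5.1224, B 5.1224, C 28.578
Sensible, products 25→192 °C: 1192.2 kJ/s
Q = ΔH = -2679.7 kJ/s = -2679.7 kW
Heat removed = 9646.9 MJ/h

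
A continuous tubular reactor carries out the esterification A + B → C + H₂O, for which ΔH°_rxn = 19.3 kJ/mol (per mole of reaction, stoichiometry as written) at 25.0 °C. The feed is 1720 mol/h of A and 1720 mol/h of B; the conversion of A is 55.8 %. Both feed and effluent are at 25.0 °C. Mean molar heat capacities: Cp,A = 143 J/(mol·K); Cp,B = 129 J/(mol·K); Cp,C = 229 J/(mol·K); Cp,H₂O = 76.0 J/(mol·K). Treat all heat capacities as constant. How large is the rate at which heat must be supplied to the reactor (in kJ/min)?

Extent of reaction ξ = 0.558 × 1720 = 959.76 mol/h
Reaction term: ξ·ΔH°_rxn = 959.76 × 19.3 = 18523 kJ/h
Q = ΔH = 18523 kJ/h = 5.1454 kW
Heat supplied = 308.72 kJ/min

Q_in = 309 kJ/min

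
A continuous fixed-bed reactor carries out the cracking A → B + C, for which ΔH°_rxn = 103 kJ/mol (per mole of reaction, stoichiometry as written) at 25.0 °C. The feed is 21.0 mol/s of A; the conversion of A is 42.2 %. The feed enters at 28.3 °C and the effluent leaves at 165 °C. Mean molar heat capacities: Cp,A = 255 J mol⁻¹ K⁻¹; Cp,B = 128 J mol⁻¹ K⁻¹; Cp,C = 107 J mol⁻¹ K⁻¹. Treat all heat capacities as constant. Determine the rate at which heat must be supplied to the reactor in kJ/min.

Q_in = 97200 kJ/min

Extent of reaction ξ = 0.422 × 21.0 = 8.862 mol/s
Reaction term: ξ·ΔH°_rxn = 8.862 × 103 = 912.79 kJ/s
Sensible, feed 28.3→25 °C: -17.672 kJ/s
Outlet flows (mol/s): A 12.138, B 8.862, C 8.862
Sensible, products 25→165 °C: 724.89 kJ/s
Q = ΔH = 1620 kJ/s = 1620 kW
Heat supplied = 97200 kJ/min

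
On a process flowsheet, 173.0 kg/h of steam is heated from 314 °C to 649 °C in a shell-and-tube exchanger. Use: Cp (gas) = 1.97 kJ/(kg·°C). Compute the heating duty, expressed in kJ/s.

Q = ṁ·Cp·ΔT = 173.0 × 1.97 × (649 − 314) = 114170 kJ/h
Converting: 114170 / 3600 s = 31.714 kW

Q = 31.7 kJ/s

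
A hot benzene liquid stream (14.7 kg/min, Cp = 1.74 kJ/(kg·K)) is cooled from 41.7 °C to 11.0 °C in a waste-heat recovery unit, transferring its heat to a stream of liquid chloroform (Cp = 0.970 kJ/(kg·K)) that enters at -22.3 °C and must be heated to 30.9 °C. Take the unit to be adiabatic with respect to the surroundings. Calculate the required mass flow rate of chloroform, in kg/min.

ṁ_c = 15.2 kg/min

Heat released by hot stream: Q = 14.7 × 1.74 × (41.7 − 11.0) = 785.24 kJ/min
Energy balance on cold side (adiabatic exchanger): Q = ṁ_c·Cp_c·(T_c,out − T_c,in)
ṁ_c = 785.24 / [0.970 × (30.9 − -22.3)] = 15.217 kg/min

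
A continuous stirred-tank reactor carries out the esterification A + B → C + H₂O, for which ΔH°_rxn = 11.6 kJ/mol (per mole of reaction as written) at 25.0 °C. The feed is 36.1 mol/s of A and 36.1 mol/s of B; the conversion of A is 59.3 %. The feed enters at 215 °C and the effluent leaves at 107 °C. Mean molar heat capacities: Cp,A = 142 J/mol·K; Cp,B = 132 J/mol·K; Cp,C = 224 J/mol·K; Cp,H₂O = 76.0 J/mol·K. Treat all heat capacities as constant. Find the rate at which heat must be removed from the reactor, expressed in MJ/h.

Extent of reaction ξ = 0.593 × 36.1 = 21.407 mol/s
Reaction term: ξ·ΔH°_rxn = 21.407 × 11.6 = 248.32 kJ/s
Sensible, feed 215→25 °C: -1879.4 kJ/s
Outlet flows (mol/s): A 14.693, B 14.693, C 21.407, H₂O 21.407
Sensible, products 25→107 °C: 856.74 kJ/s
Q = ΔH = -774.31 kJ/s = -774.31 kW
Heat removed = 2787.5 MJ/h

Q_out = 2790 MJ/h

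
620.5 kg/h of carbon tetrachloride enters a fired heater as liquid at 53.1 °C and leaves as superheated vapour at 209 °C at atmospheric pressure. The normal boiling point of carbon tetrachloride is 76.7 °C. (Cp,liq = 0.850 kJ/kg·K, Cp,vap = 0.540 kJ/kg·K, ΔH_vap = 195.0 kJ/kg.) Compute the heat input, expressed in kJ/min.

Q = 2960 kJ/min

liquid 53.1→76.7 °C: 20.06 kJ/kg
vaporisation at 76.7 °C: 195 kJ/kg
vapour 76.7→209 °C: 71.442 kJ/kg
Δh = 20.06 + 195 + 71.442 = 286.5 kJ/kg
Q = ṁ·Δh = 620.5 kg/h × 286.5 kJ/kg = 177770 kJ/h
|Q| = 49.382 kW = 2962.9 kJ/min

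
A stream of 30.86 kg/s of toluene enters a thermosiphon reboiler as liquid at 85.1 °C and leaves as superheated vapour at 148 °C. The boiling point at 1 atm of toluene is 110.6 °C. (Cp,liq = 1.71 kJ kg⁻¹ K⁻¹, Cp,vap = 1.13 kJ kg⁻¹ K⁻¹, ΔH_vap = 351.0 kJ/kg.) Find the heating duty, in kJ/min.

Q = 809000 kJ/min

liquid 85.1→110.6 °C: 43.605 kJ/kg
vaporisation at 110.6 °C: 351 kJ/kg
vapour 110.6→148 °C: 42.262 kJ/kg
Δh = 43.605 + 351 + 42.262 = 436.87 kJ/kg
Q = ṁ·Δh = 30.86 kg/s × 436.87 kJ/kg = 13482 kJ/s
|Q| = 13482 kW = 808900 kJ/min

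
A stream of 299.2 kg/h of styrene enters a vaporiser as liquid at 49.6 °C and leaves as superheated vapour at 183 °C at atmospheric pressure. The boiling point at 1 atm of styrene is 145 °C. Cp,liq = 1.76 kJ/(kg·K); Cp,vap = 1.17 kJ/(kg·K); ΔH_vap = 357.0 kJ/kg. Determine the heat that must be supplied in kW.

Q = 47.3 kW

liquid 49.6→145 °C: 167.9 kJ/kg
vaporisation at 145 °C: 357 kJ/kg
vapour 145→183 °C: 44.46 kJ/kg
Δh = 167.9 + 357 + 44.46 = 569.36 kJ/kg
Q = ṁ·Δh = 299.2 kg/h × 569.36 kJ/kg = 170350 kJ/h
|Q| = 47.32 kW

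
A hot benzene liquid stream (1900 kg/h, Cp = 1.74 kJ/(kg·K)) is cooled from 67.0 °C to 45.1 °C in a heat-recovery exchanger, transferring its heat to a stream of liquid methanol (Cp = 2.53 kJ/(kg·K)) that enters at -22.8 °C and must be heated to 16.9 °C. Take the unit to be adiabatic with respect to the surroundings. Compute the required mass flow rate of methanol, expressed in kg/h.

Heat released by hot stream: Q = 1900 × 1.74 × (67.0 − 45.1) = 72401 kJ/h
Energy balance on cold side (adiabatic exchanger): Q = ṁ_c·Cp_c·(T_c,out − T_c,in)
ṁ_c = 72401 / [2.53 × (16.9 − -22.8)] = 720.84 kg/h

ṁ_c = 721 kg/h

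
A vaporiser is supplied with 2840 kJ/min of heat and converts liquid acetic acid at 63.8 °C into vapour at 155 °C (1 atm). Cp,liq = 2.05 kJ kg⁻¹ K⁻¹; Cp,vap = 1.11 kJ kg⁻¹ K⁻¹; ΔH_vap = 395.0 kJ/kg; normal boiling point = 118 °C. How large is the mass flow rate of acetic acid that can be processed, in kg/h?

ṁ = 311 kg/h

Δh = 2.05×(118−63.8) + 395.0 + 1.11×(155−118) = 547.18 kJ/kg
Q = 2840 kJ/min = 47.333 kJ/s = 170400 kJ/h
ṁ = Q/Δh = 170400 / 547.18 = 311.41 kg/h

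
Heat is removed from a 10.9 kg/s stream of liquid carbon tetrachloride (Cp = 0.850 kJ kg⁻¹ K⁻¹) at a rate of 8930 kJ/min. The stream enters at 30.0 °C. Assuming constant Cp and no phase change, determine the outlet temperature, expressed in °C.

Q = 8930 kJ/min = 148.83 kJ/s
ΔT = Q/(ṁ·Cp) = 148.83/(10.9×0.850) = 16.064 K
T_out = 30.0 − 16.064 = 13.936 °C

T_out = 13.9 °C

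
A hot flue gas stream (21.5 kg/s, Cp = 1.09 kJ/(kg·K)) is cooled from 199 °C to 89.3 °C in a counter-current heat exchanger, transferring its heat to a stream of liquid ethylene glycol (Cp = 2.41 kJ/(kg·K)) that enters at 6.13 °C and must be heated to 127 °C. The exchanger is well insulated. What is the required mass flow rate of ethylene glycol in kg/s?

ṁ_c = 8.83 kg/s

Heat released by hot stream: Q = 21.5 × 1.09 × (199 − 89.3) = 2570.8 kJ/s
Energy balance on cold side (adiabatic exchanger): Q = ṁ_c·Cp_c·(T_c,out − T_c,in)
ṁ_c = 2570.8 / [2.41 × (127 − 6.13)] = 8.8254 kg/s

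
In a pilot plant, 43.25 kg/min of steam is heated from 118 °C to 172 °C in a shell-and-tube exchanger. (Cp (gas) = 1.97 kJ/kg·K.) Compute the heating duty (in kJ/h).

Q = 276000 kJ/h

Q = ṁ·Cp·ΔT = 43.25 × 1.97 × (172 − 118) = 4600.9 kJ/min
Converting: 4600.9 / 60 s = 76.682 kW
Heating duty = 276060 kJ/h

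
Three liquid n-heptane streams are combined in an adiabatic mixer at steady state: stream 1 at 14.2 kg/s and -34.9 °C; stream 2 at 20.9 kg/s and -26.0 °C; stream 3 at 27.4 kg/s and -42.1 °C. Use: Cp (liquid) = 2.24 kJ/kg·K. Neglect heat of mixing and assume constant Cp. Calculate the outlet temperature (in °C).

T_out = -35.1 °C

No heat crosses the boundary, so H_out = H_in.
T_out = Σ ṁᵢCp,ᵢTᵢ / Σ ṁᵢCp,ᵢ
      = -4911.2 / 140 = -35.08 °C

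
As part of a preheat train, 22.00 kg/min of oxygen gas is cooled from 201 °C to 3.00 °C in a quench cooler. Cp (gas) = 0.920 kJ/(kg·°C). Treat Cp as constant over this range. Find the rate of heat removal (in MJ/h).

Q_c = 240 MJ/h

Q = ṁ·Cp·ΔT = 22.00 × 0.920 × (3.00 − 201) = -4007.5 kJ/min
Converting: 4007.5 / 60 s = 66.792 kW
Cooling duty = 240.45 MJ/h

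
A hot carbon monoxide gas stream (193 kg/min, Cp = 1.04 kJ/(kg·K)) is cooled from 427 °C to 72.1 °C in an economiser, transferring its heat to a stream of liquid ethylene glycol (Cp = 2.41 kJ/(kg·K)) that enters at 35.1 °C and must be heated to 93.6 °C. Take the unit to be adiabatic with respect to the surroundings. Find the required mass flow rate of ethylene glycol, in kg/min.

Heat released by hot stream: Q = 193 × 1.04 × (427 − 72.1) = 71236 kJ/min
Energy balance on cold side (adiabatic exchanger): Q = ṁ_c·Cp_c·(T_c,out − T_c,in)
ṁ_c = 71236 / [2.41 × (93.6 − 35.1)] = 505.27 kg/min

ṁ_c = 505 kg/min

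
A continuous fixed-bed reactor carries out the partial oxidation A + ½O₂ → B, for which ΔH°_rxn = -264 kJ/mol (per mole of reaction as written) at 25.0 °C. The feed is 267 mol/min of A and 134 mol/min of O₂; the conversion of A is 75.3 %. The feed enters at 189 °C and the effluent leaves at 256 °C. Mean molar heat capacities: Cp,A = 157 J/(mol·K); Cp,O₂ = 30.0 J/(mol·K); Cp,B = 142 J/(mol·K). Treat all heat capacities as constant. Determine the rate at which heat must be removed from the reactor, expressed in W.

Q_out = 857000 W

Extent of reaction ξ = 0.753 × 267 = 201.05 mol/min
Reaction term: ξ·ΔH°_rxn = 201.05 × -264 = -53077 kJ/min
Sensible, feed 189→25 °C: -7534 kJ/min
Outlet flows (mol/min): A 65.949, O₂ 33.475, B 201.05
Sensible, products 25→256 °C: 9218.6 kJ/min
Q = ΔH = -51393 kJ/min = -856.55 kW
Heat removed = 856550 W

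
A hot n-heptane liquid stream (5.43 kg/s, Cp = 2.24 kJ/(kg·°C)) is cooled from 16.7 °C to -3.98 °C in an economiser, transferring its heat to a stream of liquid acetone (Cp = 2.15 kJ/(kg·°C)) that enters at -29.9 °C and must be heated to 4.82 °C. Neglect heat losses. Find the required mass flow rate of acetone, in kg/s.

ṁ_c = 3.37 kg/s

Heat released by hot stream: Q = 5.43 × 2.24 × (16.7 − -3.98) = 251.53 kJ/s
Energy balance on cold side (adiabatic exchanger): Q = ṁ_c·Cp_c·(T_c,out − T_c,in)
ṁ_c = 251.53 / [2.15 × (4.82 − -29.9)] = 3.3696 kg/s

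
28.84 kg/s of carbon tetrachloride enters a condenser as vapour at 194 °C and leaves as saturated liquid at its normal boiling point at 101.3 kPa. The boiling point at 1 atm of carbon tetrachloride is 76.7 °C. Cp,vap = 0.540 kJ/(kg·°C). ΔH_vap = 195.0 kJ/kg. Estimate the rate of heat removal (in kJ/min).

vapour 194→76.7 °C: -63.342 kJ/kg
condensation at 76.7 °C: -195 kJ/kg
Δh = -63.342 + -195 = -258.34 kJ/kg
Q = ṁ·Δh = 28.84 kg/s × -258.34 kJ/kg = -7450.6 kJ/s
|Q| = 7450.6 kW = 447030 kJ/min

Q_c = 447000 kJ/min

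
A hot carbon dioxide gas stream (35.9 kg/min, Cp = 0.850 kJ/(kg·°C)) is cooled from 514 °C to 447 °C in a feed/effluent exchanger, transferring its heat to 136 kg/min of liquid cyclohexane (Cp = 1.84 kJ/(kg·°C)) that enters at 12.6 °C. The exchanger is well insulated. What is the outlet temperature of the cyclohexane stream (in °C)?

Heat released by hot stream: Q = 35.9 × 0.850 × (514 − 447) = 2044.5 kJ/min
Energy balance on cold side (adiabatic exchanger): Q = ṁ_c·Cp_c·(T_c,out − T_c,in)
T_c,out = 12.6 + 2044.5/(136 × 1.84) = 20.77 °C

T_c,out = 20.8 °C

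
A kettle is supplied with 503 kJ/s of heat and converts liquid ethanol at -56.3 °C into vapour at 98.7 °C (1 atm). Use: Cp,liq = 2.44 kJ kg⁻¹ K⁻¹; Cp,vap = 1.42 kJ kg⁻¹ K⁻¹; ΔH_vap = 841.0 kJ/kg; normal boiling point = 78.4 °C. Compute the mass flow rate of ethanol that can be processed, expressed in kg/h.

Δh = 2.44×(78.4−-56.3) + 841.0 + 1.42×(98.7−78.4) = 1198.5 kJ/kg
Q = 503 kJ/s = 503 kJ/s = 1.8108e+06 kJ/h
ṁ = Q/Δh = 1.8108e+06 / 1198.5 = 1510.9 kg/h

ṁ = 1510 kg/h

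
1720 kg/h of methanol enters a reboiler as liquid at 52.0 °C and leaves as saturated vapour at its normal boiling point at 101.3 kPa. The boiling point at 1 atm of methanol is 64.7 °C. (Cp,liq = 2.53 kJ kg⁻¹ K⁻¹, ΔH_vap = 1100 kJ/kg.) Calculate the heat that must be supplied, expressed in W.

liquid 52.0→64.7 °C: 32.131 kJ/kg
vaporisation at 64.7 °C: 1100 kJ/kg
Δh = 32.131 + 1100 = 1132.1 kJ/kg
Q = ṁ·Δh = 1720 kg/h × 1132.1 kJ/kg = 1.9473e+06 kJ/h
|Q| = 540.91 kW = 540910 W

Q = 541000 W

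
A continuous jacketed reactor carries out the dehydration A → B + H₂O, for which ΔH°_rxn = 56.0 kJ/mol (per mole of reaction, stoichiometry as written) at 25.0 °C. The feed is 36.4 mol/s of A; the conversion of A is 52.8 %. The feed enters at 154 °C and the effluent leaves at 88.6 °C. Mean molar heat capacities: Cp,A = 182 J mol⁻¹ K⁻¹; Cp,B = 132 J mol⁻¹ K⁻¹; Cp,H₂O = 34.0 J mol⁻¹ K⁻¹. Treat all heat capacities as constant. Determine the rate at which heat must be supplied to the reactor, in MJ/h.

Extent of reaction ξ = 0.528 × 36.4 = 19.219 mol/s
Reaction term: ξ·ΔH°_rxn = 19.219 × 56.0 = 1076.3 kJ/s
Sensible, feed 154→25 °C: -854.6 kJ/s
Outlet flows (mol/s): A 17.181, B 19.219, H₂O 19.219
Sensible, products 25→88.6 °C: 401.78 kJ/s
Q = ΔH = 623.46 kJ/s = 623.46 kW
Heat supplied = 2244.4 MJ/h

Q_in = 2240 MJ/h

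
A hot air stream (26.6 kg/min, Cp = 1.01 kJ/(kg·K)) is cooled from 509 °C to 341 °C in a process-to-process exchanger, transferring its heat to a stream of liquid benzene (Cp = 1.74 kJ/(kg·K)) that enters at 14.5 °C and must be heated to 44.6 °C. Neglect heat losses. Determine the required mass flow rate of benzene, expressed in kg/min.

ṁ_c = 86.2 kg/min

Heat released by hot stream: Q = 26.6 × 1.01 × (509 − 341) = 4513.5 kJ/min
Energy balance on cold side (adiabatic exchanger): Q = ṁ_c·Cp_c·(T_c,out − T_c,in)
ṁ_c = 4513.5 / [1.74 × (44.6 − 14.5)] = 86.178 kg/min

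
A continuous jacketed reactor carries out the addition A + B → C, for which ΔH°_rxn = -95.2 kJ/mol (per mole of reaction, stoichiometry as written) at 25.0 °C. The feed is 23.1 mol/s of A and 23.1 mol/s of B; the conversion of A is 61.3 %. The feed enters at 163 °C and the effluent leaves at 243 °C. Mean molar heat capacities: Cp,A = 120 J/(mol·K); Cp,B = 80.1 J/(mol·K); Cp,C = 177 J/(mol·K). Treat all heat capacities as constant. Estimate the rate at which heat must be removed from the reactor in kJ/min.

Extent of reaction ξ = 0.613 × 23.1 = 14.16 mol/s
Reaction term: ξ·ΔH°_rxn = 14.16 × -95.2 = -1348.1 kJ/s
Sensible, feed 163→25 °C: -637.88 kJ/s
Outlet flows (mol/s): A 8.9397, B 8.9397, C 14.16
Sensible, products 25→243 °C: 936.36 kJ/s
Q = ΔH = -1049.6 kJ/s = -1049.6 kW
Heat removed = 62975 kJ/min

Q_out = 63000 kJ/min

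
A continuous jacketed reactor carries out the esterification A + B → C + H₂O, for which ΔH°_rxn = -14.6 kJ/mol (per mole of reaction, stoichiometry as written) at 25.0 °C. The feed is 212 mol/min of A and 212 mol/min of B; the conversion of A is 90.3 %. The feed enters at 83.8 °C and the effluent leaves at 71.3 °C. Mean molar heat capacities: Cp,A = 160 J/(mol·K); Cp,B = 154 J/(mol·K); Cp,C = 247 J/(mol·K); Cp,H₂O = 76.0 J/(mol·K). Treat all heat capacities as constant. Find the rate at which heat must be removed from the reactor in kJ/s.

Q_out = 59.1 kJ/s

Extent of reaction ξ = 0.903 × 212 = 191.44 mol/min
Reaction term: ξ·ΔH°_rxn = 191.44 × -14.6 = -2795 kJ/min
Sensible, feed 83.8→25 °C: -3914.2 kJ/min
Outlet flows (mol/min): A 20.564, B 20.564, C 191.44, H₂O 191.44
Sensible, products 25→71.3 °C: 3161.9 kJ/min
Q = ΔH = -3547.3 kJ/min = -59.122 kW
Heat removed = 59.122 kJ/s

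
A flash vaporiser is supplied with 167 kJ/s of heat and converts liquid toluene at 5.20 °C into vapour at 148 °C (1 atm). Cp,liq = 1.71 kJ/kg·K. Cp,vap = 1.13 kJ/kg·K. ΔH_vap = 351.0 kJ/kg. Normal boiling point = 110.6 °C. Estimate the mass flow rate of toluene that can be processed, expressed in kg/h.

ṁ = 1050 kg/h

Δh = 1.71×(110.6−5.20) + 351.0 + 1.13×(148−110.6) = 573.5 kJ/kg
Q = 167 kJ/s = 167 kJ/s = 601200 kJ/h
ṁ = Q/Δh = 601200 / 573.5 = 1048.3 kg/h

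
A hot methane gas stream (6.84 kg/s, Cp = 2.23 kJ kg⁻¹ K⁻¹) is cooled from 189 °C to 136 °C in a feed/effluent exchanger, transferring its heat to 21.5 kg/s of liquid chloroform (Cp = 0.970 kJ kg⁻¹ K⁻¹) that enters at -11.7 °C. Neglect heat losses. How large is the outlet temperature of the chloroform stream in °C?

T_c,out = 27.1 °C

Heat released by hot stream: Q = 6.84 × 2.23 × (189 − 136) = 808.42 kJ/s
Energy balance on cold side (adiabatic exchanger): Q = ṁ_c·Cp_c·(T_c,out − T_c,in)
T_c,out = -11.7 + 808.42/(21.5 × 0.970) = 27.064 °C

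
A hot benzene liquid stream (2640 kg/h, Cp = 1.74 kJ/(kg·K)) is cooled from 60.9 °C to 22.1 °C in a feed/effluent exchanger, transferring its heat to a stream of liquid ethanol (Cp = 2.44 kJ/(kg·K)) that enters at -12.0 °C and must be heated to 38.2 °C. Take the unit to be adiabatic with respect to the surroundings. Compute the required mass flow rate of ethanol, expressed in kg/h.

Heat released by hot stream: Q = 2640 × 1.74 × (60.9 − 22.1) = 178230 kJ/h
Energy balance on cold side (adiabatic exchanger): Q = ṁ_c·Cp_c·(T_c,out − T_c,in)
ṁ_c = 178230 / [2.44 × (38.2 − -12.0)] = 1455.1 kg/h

ṁ_c = 1460 kg/h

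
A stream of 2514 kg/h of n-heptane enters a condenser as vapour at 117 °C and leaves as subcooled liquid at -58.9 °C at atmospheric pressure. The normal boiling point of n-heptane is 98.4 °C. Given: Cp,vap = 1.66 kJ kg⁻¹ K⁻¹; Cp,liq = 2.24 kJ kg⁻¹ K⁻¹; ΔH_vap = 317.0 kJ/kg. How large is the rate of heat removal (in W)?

Q_c = 489000 W

vapour 117→98.4 °C: -30.876 kJ/kg
condensation at 98.4 °C: -317 kJ/kg
liquid 98.4→-58.9 °C: -352.35 kJ/kg
Δh = -30.876 + -317 + -352.35 = -700.23 kJ/kg
Q = ṁ·Δh = 2514 kg/h × -700.23 kJ/kg = -1.7604e+06 kJ/h
|Q| = 488.99 kW = 488990 W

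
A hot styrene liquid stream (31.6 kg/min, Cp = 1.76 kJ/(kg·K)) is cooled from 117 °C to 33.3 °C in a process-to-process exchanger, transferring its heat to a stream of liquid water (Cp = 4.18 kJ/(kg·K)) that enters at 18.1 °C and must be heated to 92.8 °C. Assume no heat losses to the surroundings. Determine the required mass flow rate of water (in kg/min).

ṁ_c = 14.9 kg/min

Heat released by hot stream: Q = 31.6 × 1.76 × (117 − 33.3) = 4655.1 kJ/min
Energy balance on cold side (adiabatic exchanger): Q = ṁ_c·Cp_c·(T_c,out − T_c,in)
ṁ_c = 4655.1 / [4.18 × (92.8 − 18.1)] = 14.908 kg/min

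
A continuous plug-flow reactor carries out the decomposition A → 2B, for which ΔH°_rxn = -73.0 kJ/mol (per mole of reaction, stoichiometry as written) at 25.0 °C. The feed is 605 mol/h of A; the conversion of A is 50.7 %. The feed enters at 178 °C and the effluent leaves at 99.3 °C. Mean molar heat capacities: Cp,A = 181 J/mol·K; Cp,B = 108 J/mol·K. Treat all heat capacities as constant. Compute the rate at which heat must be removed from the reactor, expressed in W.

Extent of reaction ξ = 0.507 × 605 = 306.74 mol/h
Reaction term: ξ·ΔH°_rxn = 306.74 × -73.0 = -22392 kJ/h
Sensible, feed 178→25 °C: -16754 kJ/h
Outlet flows (mol/h): A 298.26, B 613.47
Sensible, products 25→99.3 °C: 8933.9 kJ/h
Q = ΔH = -30212 kJ/h = -8.3922 kW
Heat removed = 8392.2 W

Q_out = 8390 W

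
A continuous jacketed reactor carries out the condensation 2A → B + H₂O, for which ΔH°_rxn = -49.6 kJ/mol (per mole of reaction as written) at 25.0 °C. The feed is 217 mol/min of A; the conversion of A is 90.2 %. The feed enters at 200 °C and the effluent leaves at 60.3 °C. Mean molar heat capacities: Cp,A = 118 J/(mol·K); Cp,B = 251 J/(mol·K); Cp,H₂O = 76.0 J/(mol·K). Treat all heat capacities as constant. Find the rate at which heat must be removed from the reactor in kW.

Q_out = 135 kW

Extent of reaction ξ = 0.902 × 217 / 2 = 97.867 mol/min
Reaction term: ξ·ΔH°_rxn = 97.867 × -49.6 = -4854.2 kJ/min
Sensible, feed 200→25 °C: -4481.1 kJ/min
Outlet flows (mol/min): A 21.266, B 97.867, H₂O 97.867
Sensible, products 25→60.3 °C: 1218.3 kJ/min
Q = ΔH = -8117 kJ/min = -135.28 kW
Heat removed = 135.28 kW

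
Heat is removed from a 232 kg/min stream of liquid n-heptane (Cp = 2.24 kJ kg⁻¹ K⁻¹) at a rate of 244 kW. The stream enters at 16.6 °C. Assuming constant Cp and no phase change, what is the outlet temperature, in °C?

Q = 244 kW = 14640 kJ/min
ΔT = Q/(ṁ·Cp) = 14640/(232×2.24) = 28.171 K
T_out = 16.6 − 28.171 = -11.571 °C

T_out = -11.6 °C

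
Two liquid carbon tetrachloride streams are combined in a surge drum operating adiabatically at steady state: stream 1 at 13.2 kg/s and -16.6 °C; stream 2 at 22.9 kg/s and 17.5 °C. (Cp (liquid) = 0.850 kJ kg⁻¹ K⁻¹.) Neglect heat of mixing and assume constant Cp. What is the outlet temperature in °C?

T_out = 5.03 °C

Energy balance with Q = 0: Σ ṁᵢCp,ᵢ(T_out − Tᵢ) = 0
Σ ṁᵢCp,ᵢTᵢ = 13.2×0.850×-16.6 + 22.9×0.850×17.5 = 154.39
Σ ṁᵢCp,ᵢ = 13.2×0.850 + 22.9×0.850 = 30.685
T_out = 154.39 / 30.685 = 5.0313 °C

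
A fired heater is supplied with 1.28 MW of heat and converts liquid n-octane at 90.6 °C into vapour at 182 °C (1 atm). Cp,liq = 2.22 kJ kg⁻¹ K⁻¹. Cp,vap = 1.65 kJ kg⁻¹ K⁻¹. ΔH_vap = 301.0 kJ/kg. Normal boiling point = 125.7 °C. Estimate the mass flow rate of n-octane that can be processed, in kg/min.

ṁ = 163 kg/min

Δh = 2.22×(125.7−90.6) + 301.0 + 1.65×(182−125.7) = 471.82 kJ/kg
Q = 1.28 MW = 1280 kJ/s = 76800 kJ/min
ṁ = Q/Δh = 76800 / 471.82 = 162.77 kg/min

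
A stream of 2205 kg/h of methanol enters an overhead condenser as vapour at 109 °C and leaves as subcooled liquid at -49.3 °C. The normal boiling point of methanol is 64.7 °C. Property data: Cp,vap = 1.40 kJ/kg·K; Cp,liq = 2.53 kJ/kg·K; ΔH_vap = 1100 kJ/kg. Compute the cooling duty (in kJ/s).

vapour 109→64.7 °C: -62.02 kJ/kg
condensation at 64.7 °C: -1100 kJ/kg
liquid 64.7→-49.3 °C: -288.42 kJ/kg
Δh = -62.02 + -1100 + -288.42 = -1450.4 kJ/kg
Q = ṁ·Δh = 2205 kg/h × -1450.4 kJ/kg = -3.1982e+06 kJ/h
|Q| = 888.39 kW

Q_c = 888 kJ/s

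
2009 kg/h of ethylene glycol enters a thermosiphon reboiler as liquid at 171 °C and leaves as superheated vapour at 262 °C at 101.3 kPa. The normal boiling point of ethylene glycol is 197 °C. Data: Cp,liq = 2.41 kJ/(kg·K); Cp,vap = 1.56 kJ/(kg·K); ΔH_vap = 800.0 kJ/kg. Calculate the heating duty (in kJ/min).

liquid 171→197 °C: 62.66 kJ/kg
vaporisation at 197 °C: 800 kJ/kg
vapour 197→262 °C: 101.4 kJ/kg
Δh = 62.66 + 800 + 101.4 = 964.06 kJ/kg
Q = ṁ·Δh = 2009 kg/h × 964.06 kJ/kg = 1.9368e+06 kJ/h
|Q| = 538 kW = 32280 kJ/min

Q = 32300 kJ/min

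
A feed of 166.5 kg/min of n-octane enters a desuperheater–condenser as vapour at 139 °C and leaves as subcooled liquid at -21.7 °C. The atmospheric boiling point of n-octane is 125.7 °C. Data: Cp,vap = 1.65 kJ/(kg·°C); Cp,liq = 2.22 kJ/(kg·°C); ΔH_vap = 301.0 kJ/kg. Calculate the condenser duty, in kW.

Q_c = 1800 kW

vapour 139→125.7 °C: -21.945 kJ/kg
condensation at 125.7 °C: -301 kJ/kg
liquid 125.7→-21.7 °C: -327.23 kJ/kg
Δh = -21.945 + -301 + -327.23 = -650.17 kJ/kg
Q = ṁ·Δh = 166.5 kg/min × -650.17 kJ/kg = -108250 kJ/min
|Q| = 1804.2 kW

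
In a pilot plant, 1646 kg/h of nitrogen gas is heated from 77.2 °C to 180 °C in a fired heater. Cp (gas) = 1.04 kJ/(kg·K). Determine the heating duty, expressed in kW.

Q = ṁ·Cp·ΔT = 1646 × 1.04 × (180 − 77.2) = 175980 kJ/h
Converting: 175980 / 3600 s = 48.883 kW

Q = 48.9 kW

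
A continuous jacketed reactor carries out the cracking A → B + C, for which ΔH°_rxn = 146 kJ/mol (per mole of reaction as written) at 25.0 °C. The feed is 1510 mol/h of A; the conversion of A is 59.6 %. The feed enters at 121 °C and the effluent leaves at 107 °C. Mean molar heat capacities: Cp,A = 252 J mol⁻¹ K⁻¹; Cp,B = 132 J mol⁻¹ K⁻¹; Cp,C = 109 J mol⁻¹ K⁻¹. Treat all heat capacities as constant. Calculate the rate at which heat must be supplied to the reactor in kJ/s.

Extent of reaction ξ = 0.596 × 1510 = 899.96 mol/h
Reaction term: ξ·ΔH°_rxn = 899.96 × 146 = 131390 kJ/h
Sensible, feed 121→25 °C: -36530 kJ/h
Outlet flows (mol/h): A 610.04, B 899.96, C 899.96
Sensible, products 25→107 °C: 30391 kJ/h
Q = ΔH = 125260 kJ/h = 34.793 kW
Heat supplied = 34.793 kJ/s

Q_in = 34.8 kJ/s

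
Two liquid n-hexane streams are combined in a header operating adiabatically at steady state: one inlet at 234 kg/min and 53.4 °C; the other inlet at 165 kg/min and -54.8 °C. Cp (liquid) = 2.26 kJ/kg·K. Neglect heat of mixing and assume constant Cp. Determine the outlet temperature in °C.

T_out = 8.66 °C

No heat crosses the boundary, so H_out = H_in.
T_out = Σ ṁᵢCp,ᵢTᵢ / Σ ṁᵢCp,ᵢ
      = 7805.1 / 901.74 = 8.6556 °C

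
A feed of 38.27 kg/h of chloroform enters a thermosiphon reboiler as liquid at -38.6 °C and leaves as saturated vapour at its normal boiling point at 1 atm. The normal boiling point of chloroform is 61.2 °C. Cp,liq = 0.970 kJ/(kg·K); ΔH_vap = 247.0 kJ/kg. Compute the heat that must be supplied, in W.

Q = 3650 W

liquid -38.6→61.2 °C: 96.806 kJ/kg
vaporisation at 61.2 °C: 247 kJ/kg
Δh = 96.806 + 247 = 343.81 kJ/kg
Q = ṁ·Δh = 38.27 kg/h × 343.81 kJ/kg = 13157 kJ/h
|Q| = 3.6548 kW = 3654.8 W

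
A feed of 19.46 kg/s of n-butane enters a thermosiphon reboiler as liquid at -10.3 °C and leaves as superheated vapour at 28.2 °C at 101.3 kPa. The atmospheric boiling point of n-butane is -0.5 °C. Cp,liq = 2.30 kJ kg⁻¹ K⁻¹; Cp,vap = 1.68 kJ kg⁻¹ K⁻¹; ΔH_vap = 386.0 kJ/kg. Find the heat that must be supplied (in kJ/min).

Q = 533000 kJ/min

liquid -10.3→-0.5 °C: 22.54 kJ/kg
vaporisation at -0.5 °C: 386 kJ/kg
vapour -0.5→28.2 °C: 48.216 kJ/kg
Δh = 22.54 + 386 + 48.216 = 456.76 kJ/kg
Q = ṁ·Δh = 19.46 kg/s × 456.76 kJ/kg = 8888.5 kJ/s
|Q| = 8888.5 kW = 533310 kJ/min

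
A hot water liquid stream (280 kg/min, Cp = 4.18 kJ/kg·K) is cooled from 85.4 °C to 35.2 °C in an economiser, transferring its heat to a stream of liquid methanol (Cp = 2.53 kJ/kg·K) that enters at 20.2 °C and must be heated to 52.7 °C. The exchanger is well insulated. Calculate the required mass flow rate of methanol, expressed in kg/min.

Heat released by hot stream: Q = 280 × 4.18 × (85.4 − 35.2) = 58754 kJ/min
Energy balance on cold side (adiabatic exchanger): Q = ṁ_c·Cp_c·(T_c,out − T_c,in)
ṁ_c = 58754 / [2.53 × (52.7 − 20.2)] = 714.55 kg/min

ṁ_c = 715 kg/min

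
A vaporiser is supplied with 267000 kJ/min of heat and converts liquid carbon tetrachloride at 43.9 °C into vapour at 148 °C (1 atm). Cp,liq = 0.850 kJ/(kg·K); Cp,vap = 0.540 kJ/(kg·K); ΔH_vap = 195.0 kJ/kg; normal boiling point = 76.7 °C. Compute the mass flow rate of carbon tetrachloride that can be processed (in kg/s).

Δh = 0.850×(76.7−43.9) + 195.0 + 0.540×(148−76.7) = 261.38 kJ/kg
Q = 267000 kJ/min = 4450 kJ/s = 4450 kJ/s
ṁ = Q/Δh = 4450 / 261.38 = 17.025 kg/s

ṁ = 17.0 kg/s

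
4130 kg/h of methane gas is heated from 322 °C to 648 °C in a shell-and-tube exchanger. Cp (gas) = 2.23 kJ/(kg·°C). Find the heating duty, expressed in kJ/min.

Q = ṁ·Cp·ΔT = 4130 × 2.23 × (648 − 322) = 3.0024e+06 kJ/h
Converting: 3.0024e+06 / 3600 s = 834.01 kW
Heating duty = 50040 kJ/min

Q = 50000 kJ/min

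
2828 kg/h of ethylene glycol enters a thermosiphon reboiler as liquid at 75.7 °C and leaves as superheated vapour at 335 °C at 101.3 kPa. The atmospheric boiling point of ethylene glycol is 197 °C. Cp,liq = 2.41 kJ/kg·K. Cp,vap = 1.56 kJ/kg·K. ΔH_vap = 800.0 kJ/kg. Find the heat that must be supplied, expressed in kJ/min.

liquid 75.7→197 °C: 292.33 kJ/kg
vaporisation at 197 °C: 800 kJ/kg
vapour 197→335 °C: 215.28 kJ/kg
Δh = 292.33 + 800 + 215.28 = 1307.6 kJ/kg
Q = ṁ·Δh = 2828 kg/h × 1307.6 kJ/kg = 3.6979e+06 kJ/h
|Q| = 1027.2 kW = 61632 kJ/min

Q = 61600 kJ/min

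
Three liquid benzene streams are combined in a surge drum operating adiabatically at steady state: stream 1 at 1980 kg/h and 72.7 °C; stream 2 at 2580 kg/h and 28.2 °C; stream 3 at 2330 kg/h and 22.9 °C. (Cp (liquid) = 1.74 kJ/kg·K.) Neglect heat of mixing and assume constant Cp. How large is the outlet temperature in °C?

T_out = 39.2 °C

Energy balance with Q = 0: Σ ṁᵢCp,ᵢ(T_out − Tᵢ) = 0
Σ ṁᵢCp,ᵢTᵢ = 1980×1.74×72.7 + 2580×1.74×28.2 + 2330×1.74×22.9 = 469900
Σ ṁᵢCp,ᵢ = 1980×1.74 + 2580×1.74 + 2330×1.74 = 11989
T_out = 469900 / 11989 = 39.196 °C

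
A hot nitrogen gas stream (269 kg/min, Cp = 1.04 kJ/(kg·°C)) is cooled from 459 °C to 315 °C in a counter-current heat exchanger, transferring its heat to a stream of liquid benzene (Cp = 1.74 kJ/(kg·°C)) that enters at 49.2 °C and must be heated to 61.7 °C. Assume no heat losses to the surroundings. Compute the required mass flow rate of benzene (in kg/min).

ṁ_c = 1850 kg/min

Heat released by hot stream: Q = 269 × 1.04 × (459 − 315) = 40285 kJ/min
Energy balance on cold side (adiabatic exchanger): Q = ṁ_c·Cp_c·(T_c,out − T_c,in)
ṁ_c = 40285 / [1.74 × (61.7 − 49.2)] = 1852.2 kg/min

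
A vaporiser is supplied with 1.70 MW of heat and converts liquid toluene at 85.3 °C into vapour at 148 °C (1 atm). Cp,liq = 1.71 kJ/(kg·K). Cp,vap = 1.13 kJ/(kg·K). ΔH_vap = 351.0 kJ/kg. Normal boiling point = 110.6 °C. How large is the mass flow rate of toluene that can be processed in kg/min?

ṁ = 234 kg/min

Δh = 1.71×(110.6−85.3) + 351.0 + 1.13×(148−110.6) = 436.52 kJ/kg
Q = 1.70 MW = 1700 kJ/s = 102000 kJ/min
ṁ = Q/Δh = 102000 / 436.52 = 233.66 kg/min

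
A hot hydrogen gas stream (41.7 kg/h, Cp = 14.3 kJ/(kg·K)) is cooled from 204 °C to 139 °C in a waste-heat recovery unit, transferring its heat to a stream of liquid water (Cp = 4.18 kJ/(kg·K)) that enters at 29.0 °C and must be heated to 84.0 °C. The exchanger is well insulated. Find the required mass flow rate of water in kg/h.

Heat released by hot stream: Q = 41.7 × 14.3 × (204 − 139) = 38760 kJ/h
Energy balance on cold side (adiabatic exchanger): Q = ṁ_c·Cp_c·(T_c,out − T_c,in)
ṁ_c = 38760 / [4.18 × (84.0 − 29.0)] = 168.6 kg/h

ṁ_c = 169 kg/h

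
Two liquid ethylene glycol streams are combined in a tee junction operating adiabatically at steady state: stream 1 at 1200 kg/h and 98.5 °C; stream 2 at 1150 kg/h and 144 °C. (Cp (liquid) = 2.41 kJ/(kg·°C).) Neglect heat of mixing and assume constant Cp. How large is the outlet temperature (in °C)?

No heat crosses the boundary, so H_out = H_in.
T_out = Σ ṁᵢCp,ᵢTᵢ / Σ ṁᵢCp,ᵢ
      = 683960 / 5663.5 = 120.77 °C

T_out = 121 °C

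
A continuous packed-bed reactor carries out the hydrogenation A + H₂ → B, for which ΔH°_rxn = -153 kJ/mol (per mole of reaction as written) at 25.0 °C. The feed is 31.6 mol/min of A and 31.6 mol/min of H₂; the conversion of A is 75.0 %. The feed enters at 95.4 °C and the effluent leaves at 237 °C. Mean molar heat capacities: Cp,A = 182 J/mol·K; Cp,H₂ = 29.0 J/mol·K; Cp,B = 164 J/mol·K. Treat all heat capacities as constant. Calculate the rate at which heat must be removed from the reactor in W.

Q_out = 48600 W

Extent of reaction ξ = 0.750 × 31.6 = 23.7 mol/min
Reaction term: ξ·ΔH°_rxn = 23.7 × -153 = -3626.1 kJ/min
Sensible, feed 95.4→25 °C: -469.4 kJ/min
Outlet flows (mol/min): A 7.9, H₂ 7.9, B 23.7
Sensible, products 25→237 °C: 1177.4 kJ/min
Q = ΔH = -2918.1 kJ/min = -48.635 kW
Heat removed = 48635 W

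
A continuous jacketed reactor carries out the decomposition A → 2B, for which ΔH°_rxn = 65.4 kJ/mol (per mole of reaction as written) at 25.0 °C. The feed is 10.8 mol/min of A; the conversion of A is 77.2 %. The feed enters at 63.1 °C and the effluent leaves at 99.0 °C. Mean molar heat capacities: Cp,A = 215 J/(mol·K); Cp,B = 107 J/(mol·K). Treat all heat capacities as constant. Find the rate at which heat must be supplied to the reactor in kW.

Q_in = 10.5 kW

Extent of reaction ξ = 0.772 × 10.8 = 8.3376 mol/min
Reaction term: ξ·ΔH°_rxn = 8.3376 × 65.4 = 545.28 kJ/min
Sensible, feed 63.1→25 °C: -88.468 kJ/min
Outlet flows (mol/min): A 2.4624, B 16.675
Sensible, products 25→99.0 °C: 171.21 kJ/min
Q = ΔH = 628.02 kJ/min = 10.467 kW
Heat supplied = 10.467 kW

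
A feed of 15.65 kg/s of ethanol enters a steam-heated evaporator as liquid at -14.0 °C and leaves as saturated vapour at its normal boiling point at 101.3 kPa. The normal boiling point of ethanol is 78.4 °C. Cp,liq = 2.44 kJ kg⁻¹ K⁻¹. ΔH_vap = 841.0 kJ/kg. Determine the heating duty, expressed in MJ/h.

liquid -14.0→78.4 °C: 225.46 kJ/kg
vaporisation at 78.4 °C: 841 kJ/kg
Δh = 225.46 + 841 = 1066.5 kJ/kg
Q = ṁ·Δh = 15.65 kg/s × 1066.5 kJ/kg = 16690 kJ/s
|Q| = 16690 kW = 60084 MJ/h

Q = 60100 MJ/h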